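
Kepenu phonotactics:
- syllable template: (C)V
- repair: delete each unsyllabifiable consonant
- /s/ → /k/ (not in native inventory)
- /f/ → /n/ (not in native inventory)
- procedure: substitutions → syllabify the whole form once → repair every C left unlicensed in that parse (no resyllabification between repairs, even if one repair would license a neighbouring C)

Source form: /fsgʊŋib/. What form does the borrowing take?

gʊŋi

Substitution: /f/ → /n/, /s/ → /k/, giving /nkgʊŋib/.
Syllabifying with onset maximization leaves /n/, /k/, /b/ stranded (no codas are permitted; onsets are limited to one consonant).
Deletion applies to /n/, /k/, /b/.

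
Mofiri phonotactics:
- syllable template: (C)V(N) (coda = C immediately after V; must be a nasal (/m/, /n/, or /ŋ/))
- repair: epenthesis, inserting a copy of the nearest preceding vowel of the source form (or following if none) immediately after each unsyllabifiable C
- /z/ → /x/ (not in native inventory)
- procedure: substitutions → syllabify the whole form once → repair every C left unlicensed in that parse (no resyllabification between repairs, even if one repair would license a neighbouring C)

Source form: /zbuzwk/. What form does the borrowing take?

xubuxuwuku

Substitution: /z/ → /x/, giving /xbuxwk/.
Syllabifying with onset maximization leaves /x/, /x/, /w/, /k/ stranded (only a nasal (/m/, /n/, or /ŋ/) is licensed in coda position; onsets are limited to one consonant).
Epenthesis after each stranded consonant: /x/ → /xu/, /x/ → /xu/, /w/ → /wu/, /k/ → /ku/.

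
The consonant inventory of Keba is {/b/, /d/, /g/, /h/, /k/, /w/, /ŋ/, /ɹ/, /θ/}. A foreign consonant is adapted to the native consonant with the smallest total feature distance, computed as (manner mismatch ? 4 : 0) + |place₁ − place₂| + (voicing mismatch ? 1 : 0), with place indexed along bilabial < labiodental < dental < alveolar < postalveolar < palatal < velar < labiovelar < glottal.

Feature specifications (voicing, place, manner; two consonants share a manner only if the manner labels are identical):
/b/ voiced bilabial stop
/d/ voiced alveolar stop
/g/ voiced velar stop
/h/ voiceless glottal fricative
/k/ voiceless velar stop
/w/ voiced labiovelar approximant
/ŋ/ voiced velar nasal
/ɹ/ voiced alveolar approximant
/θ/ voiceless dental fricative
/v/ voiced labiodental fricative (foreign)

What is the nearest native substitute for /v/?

θ

/θ/ is closest: same manner (fricative), place distance 1 (labiodental→dental), voicing differs (+1); total 2. Next closest is /b/ at distance 5.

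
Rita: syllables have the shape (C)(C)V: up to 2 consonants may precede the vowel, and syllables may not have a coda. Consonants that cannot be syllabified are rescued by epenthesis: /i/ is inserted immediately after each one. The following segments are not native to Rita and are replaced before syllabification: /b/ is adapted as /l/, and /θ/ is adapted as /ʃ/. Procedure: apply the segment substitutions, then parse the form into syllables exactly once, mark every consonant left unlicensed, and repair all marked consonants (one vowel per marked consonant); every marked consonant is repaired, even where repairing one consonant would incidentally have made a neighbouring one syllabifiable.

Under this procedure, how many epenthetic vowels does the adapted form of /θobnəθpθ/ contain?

After substitution the input is /ʃolnəʃpʃ/.
The unsyllabifiable consonants are /ʃ/, /p/, /ʃ/; each receives one epenthetic vowel.

3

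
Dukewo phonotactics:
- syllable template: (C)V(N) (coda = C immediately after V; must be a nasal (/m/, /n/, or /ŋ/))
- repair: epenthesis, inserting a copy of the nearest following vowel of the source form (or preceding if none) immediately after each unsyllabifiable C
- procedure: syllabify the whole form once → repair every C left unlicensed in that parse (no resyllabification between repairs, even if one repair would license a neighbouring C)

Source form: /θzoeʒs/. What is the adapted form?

θozoeʒese

Under (C)V(N), the unsyllabifiable consonants are /θ/, /ʒ/, /s/ (only a nasal (/m/, /n/, or /ŋ/) is licensed in coda position; onsets are limited to one consonant).
Each unlicensed consonant becomes the onset of a new syllable: /θ/ → /θo/, /ʒ/ → /ʒe/, /s/ → /se/.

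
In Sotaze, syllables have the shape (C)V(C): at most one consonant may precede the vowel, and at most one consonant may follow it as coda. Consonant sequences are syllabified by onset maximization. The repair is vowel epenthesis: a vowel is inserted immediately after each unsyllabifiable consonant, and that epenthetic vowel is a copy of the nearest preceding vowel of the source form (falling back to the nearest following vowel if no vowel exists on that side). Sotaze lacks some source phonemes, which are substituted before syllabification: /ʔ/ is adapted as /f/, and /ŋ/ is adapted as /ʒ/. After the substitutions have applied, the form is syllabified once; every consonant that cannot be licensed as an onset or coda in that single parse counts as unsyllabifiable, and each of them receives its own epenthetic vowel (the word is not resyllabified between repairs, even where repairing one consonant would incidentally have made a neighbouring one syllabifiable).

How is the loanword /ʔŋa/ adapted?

Substitution: /ʔ/ → /f/, /ŋ/ → /ʒ/, giving /fʒa/.
Under (C)V(C), the unsyllabifiable consonants are /f/ (at most one coda consonant is licensed; onsets are limited to one consonant).
Epenthesis after each stranded consonant: /f/ → /fa/.

faʒa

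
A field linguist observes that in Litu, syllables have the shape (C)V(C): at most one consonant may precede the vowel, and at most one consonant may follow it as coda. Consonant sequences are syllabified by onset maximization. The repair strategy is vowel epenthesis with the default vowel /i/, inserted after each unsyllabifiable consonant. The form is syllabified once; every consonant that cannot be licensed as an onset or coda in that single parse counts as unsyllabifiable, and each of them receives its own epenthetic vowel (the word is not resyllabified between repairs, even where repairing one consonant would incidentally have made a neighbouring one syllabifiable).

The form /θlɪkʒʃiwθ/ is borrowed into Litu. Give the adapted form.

θilɪkʒiʃiwθi

The consonants /θ/, /ʒ/, /θ/ cannot be parsed into a legal (C)V(C) syllable (at most one coda consonant is licensed; onsets are limited to one consonant).
Epenthesis after each stranded consonant: /θ/ → /θi/, /ʒ/ → /ʒi/, /θ/ → /θi/.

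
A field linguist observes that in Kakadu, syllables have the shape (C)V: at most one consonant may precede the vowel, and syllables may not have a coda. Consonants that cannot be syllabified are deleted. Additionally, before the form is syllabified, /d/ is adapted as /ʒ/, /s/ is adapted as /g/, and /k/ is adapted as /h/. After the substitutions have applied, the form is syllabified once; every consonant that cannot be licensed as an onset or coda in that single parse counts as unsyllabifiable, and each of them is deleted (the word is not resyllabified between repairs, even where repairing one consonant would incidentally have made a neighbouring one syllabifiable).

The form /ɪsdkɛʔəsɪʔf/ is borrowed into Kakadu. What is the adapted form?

Substitution: /s/ → /g/, /d/ → /ʒ/, /k/ → /h/, giving /ɪgʒhɛʔəgɪʔf/.
The consonants /g/, /ʒ/, /ʔ/, /f/ cannot be parsed into a legal (C)V syllable (no codas are permitted; onsets are limited to one consonant).
Deletion applies to /g/, /ʒ/, /ʔ/, /f/.

ɪhɛʔəgɪ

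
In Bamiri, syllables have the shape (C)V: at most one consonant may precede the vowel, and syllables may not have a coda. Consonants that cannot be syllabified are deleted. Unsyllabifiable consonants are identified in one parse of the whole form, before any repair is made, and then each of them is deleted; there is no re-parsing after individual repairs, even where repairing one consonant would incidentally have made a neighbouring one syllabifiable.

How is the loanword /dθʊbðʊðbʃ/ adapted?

Syllabifying with onset maximization leaves /d/, /b/, /ð/, /b/, /ʃ/ stranded (no codas are permitted; onsets are limited to one consonant).
Deletion applies to /d/, /b/, /ð/, /b/, /ʃ/.

θʊðʊ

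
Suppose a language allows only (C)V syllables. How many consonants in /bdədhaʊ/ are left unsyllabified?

Syllabifying with onset maximization leaves /b/, /d/ stranded (no codas are permitted; onsets are limited to one consonant).

2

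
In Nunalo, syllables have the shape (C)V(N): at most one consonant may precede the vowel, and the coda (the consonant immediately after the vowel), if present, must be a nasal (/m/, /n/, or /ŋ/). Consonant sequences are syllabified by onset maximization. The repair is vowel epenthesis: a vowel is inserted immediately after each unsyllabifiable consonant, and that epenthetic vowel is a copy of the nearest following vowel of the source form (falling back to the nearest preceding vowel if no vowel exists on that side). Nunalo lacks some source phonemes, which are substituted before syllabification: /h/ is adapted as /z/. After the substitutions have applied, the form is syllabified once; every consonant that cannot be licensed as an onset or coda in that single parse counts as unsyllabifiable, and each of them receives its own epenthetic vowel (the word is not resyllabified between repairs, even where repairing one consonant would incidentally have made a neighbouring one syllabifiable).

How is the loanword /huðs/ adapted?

zuðusu

Substitution: /h/ → /z/, giving /zuðs/.
Syllabifying with onset maximization leaves /ð/, /s/ stranded (only a nasal (/m/, /n/, or /ŋ/) is licensed in coda position; onsets are limited to one consonant).
Each unlicensed consonant becomes the onset of a new syllable: /ð/ → /ðu/, /s/ → /su/.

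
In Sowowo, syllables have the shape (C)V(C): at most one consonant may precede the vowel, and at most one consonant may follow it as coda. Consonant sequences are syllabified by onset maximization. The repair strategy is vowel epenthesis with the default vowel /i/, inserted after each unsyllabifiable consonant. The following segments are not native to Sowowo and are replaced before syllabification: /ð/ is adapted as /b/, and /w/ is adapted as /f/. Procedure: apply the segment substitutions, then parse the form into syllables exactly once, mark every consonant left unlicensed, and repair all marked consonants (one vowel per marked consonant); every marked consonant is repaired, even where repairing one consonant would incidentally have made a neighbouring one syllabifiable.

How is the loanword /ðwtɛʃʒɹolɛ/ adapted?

bifitɛʃʒiɹolɛ

Substitution: /ð/ → /b/, /w/ → /f/, giving /bftɛʃʒɹolɛ/.
The consonants /b/, /f/, /ʒ/ cannot be parsed into a legal (C)V(C) syllable (at most one coda consonant is licensed; onsets are limited to one consonant).
Inserting the epenthetic vowel yields /b/ → /bi/, /f/ → /fi/, /ʒ/ → /ʒi/.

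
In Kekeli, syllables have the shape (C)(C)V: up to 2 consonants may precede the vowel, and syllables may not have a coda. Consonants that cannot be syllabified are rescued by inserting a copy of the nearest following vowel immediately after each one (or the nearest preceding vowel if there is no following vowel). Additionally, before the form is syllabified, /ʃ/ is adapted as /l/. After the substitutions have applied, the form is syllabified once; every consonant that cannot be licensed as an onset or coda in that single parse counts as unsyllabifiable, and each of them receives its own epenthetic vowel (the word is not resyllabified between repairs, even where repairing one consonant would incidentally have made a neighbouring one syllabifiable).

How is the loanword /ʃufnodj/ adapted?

Substitution: /ʃ/ → /l/, giving /lufnodj/.
The consonants /d/, /j/ cannot be parsed into a legal (C)(C)V syllable (no codas are permitted; onsets may contain at most 2 consonants).
Each unlicensed consonant becomes the onset of a new syllable: /d/ → /do/, /j/ → /jo/.

lufnodojo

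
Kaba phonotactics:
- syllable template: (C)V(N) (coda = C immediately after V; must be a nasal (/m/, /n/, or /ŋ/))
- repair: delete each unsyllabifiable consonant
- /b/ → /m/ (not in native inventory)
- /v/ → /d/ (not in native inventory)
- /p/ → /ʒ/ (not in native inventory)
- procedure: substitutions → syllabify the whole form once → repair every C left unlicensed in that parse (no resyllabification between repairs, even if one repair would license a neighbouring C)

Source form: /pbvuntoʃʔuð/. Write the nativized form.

duntoʔu

Substitution: /p/ → /ʒ/, /b/ → /m/, /v/ → /d/, giving /ʒmduntoʃʔuð/.
Under (C)V(N), the unsyllabifiable consonants are /ʒ/, /m/, /ʃ/, /ð/ (only a nasal (/m/, /n/, or /ŋ/) is licensed in coda position; onsets are limited to one consonant).
Deleting the stranded consonants removes /ʒ/, /m/, /ʃ/, /ð/.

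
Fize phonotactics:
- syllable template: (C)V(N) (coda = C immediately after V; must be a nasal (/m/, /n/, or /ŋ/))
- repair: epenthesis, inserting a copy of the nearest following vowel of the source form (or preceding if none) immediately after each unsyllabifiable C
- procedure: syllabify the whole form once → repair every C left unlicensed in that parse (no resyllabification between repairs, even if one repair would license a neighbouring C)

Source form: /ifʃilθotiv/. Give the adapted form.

ifiʃiloθotivi

Under (C)V(N), the unsyllabifiable consonants are /f/, /l/, /v/ (only a nasal (/m/, /n/, or /ŋ/) is licensed in coda position; onsets are limited to one consonant).
Epenthesis after each stranded consonant: /f/ → /fi/, /l/ → /lo/, /v/ → /vi/.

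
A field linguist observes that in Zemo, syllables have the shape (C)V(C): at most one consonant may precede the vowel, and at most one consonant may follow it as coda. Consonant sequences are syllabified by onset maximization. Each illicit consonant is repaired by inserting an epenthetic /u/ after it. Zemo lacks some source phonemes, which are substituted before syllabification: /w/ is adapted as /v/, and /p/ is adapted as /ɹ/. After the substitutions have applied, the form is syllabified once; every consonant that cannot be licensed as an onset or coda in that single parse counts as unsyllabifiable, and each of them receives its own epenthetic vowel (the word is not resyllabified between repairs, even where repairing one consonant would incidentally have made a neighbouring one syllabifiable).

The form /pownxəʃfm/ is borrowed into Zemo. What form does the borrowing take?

ɹovnuxəʃfumu

Substitution: /p/ → /ɹ/, /w/ → /v/, giving /ɹovnxəʃfm/.
The consonants /n/, /f/, /m/ cannot be parsed into a legal (C)V(C) syllable (at most one coda consonant is licensed; onsets are limited to one consonant).
Each unlicensed consonant becomes the onset of a new syllable: /n/ → /nu/, /f/ → /fu/, /m/ → /mu/.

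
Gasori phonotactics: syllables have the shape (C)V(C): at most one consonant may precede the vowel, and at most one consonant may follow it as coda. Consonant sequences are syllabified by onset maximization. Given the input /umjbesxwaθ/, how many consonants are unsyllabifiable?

Under (C)V(C), the unsyllabifiable consonants are /j/, /x/ (at most one coda consonant is licensed; onsets are limited to one consonant).

2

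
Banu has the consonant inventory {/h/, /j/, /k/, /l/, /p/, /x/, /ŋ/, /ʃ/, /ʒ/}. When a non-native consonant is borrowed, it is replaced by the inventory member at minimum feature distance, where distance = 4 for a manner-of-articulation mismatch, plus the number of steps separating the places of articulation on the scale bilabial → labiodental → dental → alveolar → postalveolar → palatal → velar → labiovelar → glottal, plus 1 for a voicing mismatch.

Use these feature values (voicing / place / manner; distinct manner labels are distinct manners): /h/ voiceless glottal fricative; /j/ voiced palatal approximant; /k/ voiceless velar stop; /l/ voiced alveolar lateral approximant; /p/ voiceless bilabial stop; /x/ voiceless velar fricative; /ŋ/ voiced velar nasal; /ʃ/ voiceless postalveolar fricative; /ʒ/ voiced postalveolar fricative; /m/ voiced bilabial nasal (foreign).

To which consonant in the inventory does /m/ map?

/p/ is closest: manner differs (nasal→stop, +4), place distance 0 (bilabial→bilabial), voicing differs (+1); total 5. Next closest is /ŋ/ at distance 6.

p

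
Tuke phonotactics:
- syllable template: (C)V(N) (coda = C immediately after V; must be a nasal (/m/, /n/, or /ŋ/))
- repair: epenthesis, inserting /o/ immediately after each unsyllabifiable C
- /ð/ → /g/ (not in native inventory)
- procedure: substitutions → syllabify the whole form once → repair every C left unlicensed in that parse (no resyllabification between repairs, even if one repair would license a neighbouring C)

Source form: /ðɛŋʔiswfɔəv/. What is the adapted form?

gɛŋʔisowofɔəvo

Substitution: /ð/ → /g/, giving /gɛŋʔiswfɔəv/.
Under (C)V(N), the unsyllabifiable consonants are /s/, /w/, /v/ (only a nasal (/m/, /n/, or /ŋ/) is licensed in coda position; onsets are limited to one consonant).
Epenthesis after each stranded consonant: /s/ → /so/, /w/ → /wo/, /v/ → /vo/.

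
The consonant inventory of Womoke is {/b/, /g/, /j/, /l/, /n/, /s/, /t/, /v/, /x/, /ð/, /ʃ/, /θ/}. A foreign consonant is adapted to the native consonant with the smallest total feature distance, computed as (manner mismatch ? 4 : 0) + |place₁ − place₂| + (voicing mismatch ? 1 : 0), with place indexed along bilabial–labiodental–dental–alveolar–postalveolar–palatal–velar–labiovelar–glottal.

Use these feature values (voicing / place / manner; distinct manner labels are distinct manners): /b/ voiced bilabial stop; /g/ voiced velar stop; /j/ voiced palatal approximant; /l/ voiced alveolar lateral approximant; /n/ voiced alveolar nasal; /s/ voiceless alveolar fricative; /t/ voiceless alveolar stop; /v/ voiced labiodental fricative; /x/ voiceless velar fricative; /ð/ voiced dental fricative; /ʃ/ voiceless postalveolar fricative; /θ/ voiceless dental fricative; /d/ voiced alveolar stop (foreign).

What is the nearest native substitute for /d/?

/t/ is closest: same manner (stop), place distance 0 (alveolar→alveolar), voicing differs (+1); total 1. Next closest is /b/ at distance 3.

t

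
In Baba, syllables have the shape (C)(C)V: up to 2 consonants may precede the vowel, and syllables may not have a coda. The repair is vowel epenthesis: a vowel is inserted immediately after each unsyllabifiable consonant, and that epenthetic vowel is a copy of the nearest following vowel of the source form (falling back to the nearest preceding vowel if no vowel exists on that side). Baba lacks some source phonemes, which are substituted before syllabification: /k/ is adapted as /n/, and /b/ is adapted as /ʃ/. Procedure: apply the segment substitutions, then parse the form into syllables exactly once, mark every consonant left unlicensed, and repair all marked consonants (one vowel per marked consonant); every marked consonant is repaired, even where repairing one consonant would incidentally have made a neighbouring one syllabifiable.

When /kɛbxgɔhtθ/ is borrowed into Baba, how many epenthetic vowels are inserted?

4

After substitution the input is /nɛʃxgɔhtθ/.
The unsyllabifiable consonants are /ʃ/, /h/, /t/, /θ/; each receives one epenthetic vowel.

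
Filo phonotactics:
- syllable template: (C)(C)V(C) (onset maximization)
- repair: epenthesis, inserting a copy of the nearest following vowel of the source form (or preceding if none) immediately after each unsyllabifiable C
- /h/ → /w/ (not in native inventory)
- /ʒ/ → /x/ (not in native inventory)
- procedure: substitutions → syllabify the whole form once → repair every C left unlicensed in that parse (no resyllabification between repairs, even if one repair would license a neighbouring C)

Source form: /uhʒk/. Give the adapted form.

uwxuku

Substitution: /h/ → /w/, /ʒ/ → /x/, giving /uwxk/.
Syllabifying with onset maximization leaves /x/, /k/ stranded (at most one coda consonant is licensed; onsets may contain at most 2 consonants).
Epenthesis after each stranded consonant: /x/ → /xu/, /k/ → /ku/.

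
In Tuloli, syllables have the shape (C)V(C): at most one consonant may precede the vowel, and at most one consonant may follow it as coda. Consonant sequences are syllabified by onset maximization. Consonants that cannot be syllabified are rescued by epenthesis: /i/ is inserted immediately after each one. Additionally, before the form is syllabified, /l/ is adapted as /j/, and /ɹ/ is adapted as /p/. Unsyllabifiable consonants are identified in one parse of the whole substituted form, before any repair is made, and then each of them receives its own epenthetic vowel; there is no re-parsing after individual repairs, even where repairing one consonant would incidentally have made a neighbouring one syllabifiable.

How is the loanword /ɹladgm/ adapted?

pijadgimi

Substitution: /ɹ/ → /p/, /l/ → /j/, giving /pjadgm/.
Syllabifying with onset maximization leaves /p/, /g/, /m/ stranded (at most one coda consonant is licensed; onsets are limited to one consonant).
Epenthesis after each stranded consonant: /p/ → /pi/, /g/ → /gi/, /m/ → /mi/.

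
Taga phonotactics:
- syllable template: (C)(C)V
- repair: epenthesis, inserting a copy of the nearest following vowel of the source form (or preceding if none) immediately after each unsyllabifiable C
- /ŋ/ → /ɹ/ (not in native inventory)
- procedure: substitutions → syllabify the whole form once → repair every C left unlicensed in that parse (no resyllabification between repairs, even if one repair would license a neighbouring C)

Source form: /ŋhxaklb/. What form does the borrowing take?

ɹahxakalaba

Substitution: /ŋ/ → /ɹ/, giving /ɹhxaklb/.
Under (C)(C)V, the unsyllabifiable consonants are /ɹ/, /k/, /l/, /b/ (no codas are permitted; onsets may contain at most 2 consonants).
Epenthesis after each stranded consonant: /ɹ/ → /ɹa/, /k/ → /ka/, /l/ → /la/, /b/ → /ba/.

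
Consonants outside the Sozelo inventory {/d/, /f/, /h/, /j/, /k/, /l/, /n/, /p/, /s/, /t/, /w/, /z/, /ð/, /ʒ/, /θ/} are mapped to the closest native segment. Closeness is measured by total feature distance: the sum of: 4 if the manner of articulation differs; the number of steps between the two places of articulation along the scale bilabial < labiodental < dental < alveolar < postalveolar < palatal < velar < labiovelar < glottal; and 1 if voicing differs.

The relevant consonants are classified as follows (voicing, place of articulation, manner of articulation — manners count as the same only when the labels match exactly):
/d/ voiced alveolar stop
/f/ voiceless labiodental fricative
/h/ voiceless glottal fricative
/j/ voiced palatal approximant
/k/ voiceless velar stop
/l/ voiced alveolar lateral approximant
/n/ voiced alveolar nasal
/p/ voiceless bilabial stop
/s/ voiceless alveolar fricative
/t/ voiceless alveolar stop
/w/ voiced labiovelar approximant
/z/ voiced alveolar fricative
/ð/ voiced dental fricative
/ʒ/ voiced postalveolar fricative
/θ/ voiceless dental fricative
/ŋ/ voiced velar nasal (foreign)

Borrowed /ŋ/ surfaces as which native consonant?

/n/ is closest: same manner (nasal), place distance 3 (velar→alveolar), same voicing; total 3. Next closest is /j/ at distance 5.

n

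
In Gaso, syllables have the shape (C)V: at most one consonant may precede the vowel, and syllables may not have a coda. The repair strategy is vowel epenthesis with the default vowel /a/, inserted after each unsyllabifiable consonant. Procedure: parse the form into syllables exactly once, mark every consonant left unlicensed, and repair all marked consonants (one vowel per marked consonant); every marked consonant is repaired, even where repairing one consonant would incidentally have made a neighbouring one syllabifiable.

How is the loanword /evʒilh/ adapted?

evaʒilaha

Syllabifying with onset maximization leaves /v/, /l/, /h/ stranded (no codas are permitted; onsets are limited to one consonant).
Epenthesis after each stranded consonant: /v/ → /va/, /l/ → /la/, /h/ → /ha/.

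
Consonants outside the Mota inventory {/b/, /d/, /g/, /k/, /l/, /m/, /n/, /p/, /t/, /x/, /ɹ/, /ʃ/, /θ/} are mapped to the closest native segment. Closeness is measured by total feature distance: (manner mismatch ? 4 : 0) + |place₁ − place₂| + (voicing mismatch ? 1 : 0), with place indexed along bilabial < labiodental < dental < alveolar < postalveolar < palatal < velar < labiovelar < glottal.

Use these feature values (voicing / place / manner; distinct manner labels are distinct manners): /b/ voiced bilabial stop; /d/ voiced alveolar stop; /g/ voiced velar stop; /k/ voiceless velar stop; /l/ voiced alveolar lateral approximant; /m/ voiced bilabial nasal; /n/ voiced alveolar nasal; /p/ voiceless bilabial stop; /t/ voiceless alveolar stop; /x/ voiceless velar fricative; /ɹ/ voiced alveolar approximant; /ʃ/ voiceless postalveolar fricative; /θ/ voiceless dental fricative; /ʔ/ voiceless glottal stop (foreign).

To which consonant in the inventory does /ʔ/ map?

/k/ is closest: same manner (stop), place distance 2 (glottal→velar), same voicing; total 2. Next closest is /g/ at distance 3.

k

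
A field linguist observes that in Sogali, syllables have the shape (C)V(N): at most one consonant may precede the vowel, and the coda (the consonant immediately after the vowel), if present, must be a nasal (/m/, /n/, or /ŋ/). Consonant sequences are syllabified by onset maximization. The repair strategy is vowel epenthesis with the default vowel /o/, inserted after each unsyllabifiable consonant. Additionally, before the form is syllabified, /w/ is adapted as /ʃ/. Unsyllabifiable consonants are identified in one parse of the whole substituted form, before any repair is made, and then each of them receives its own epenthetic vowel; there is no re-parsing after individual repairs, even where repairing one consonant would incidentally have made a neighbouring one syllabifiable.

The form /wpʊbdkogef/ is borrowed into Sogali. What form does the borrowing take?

Substitution: /w/ → /ʃ/, giving /ʃpʊbdkogef/.
Under (C)V(N), the unsyllabifiable consonants are /ʃ/, /b/, /d/, /f/ (only a nasal (/m/, /n/, or /ŋ/) is licensed in coda position; onsets are limited to one consonant).
Inserting the epenthetic vowel yields /ʃ/ → /ʃo/, /b/ → /bo/, /d/ → /do/, /f/ → /fo/.

ʃopʊbodokogefo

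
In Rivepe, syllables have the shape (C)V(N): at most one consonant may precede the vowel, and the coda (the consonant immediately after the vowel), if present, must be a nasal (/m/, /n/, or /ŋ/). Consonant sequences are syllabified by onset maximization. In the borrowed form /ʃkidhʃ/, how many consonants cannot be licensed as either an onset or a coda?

Under (C)V(N), the unsyllabifiable consonants are /ʃ/, /d/, /h/, /ʃ/ (only a nasal (/m/, /n/, or /ŋ/) is licensed in coda position; onsets are limited to one consonant).

4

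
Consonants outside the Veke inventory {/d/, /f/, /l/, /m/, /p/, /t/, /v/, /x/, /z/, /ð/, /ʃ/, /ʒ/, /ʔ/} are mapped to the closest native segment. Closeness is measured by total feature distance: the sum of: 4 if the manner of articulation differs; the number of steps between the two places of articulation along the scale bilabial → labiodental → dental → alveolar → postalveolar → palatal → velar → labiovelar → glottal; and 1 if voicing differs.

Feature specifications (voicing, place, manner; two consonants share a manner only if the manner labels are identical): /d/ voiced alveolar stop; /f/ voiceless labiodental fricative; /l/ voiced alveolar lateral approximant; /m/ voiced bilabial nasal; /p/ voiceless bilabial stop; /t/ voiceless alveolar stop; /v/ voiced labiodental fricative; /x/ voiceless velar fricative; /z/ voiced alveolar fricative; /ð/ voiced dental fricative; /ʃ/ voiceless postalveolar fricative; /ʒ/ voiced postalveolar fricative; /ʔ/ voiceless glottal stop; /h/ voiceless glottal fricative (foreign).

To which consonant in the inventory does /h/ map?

x

/x/ is closest: same manner (fricative), place distance 2 (glottal→velar), same voicing; total 2. Next closest is /ʃ/ at distance 4.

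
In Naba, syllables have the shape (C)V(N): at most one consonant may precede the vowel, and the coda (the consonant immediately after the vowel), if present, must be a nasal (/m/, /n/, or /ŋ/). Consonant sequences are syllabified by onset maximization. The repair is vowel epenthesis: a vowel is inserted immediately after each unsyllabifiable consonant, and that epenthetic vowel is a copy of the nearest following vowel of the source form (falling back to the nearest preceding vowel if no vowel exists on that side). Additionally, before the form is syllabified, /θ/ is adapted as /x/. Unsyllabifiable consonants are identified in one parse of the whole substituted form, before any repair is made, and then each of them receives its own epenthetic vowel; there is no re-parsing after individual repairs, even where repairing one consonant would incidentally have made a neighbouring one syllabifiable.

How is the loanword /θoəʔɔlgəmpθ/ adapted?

xoəʔɔləgəmpəxə

Substitution: /θ/ → /x/, giving /xoəʔɔlgəmpx/.
Under (C)V(N), the unsyllabifiable consonants are /l/, /p/, /x/ (only a nasal (/m/, /n/, or /ŋ/) is licensed in coda position; onsets are limited to one consonant).
Each unlicensed consonant becomes the onset of a new syllable: /l/ → /lə/, /p/ → /pə/, /x/ → /xə/.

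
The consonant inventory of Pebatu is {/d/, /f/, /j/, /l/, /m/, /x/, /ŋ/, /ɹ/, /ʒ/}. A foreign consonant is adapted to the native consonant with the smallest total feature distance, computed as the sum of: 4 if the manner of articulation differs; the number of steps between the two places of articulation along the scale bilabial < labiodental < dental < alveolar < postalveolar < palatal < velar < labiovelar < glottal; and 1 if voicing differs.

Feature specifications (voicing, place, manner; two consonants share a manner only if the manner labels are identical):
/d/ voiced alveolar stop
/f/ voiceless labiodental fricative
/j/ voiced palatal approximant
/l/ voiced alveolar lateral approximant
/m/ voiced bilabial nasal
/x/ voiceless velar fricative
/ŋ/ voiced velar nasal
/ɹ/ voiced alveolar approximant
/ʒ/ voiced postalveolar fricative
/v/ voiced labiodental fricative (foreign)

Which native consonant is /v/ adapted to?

f

/f/ is closest: same manner (fricative), place distance 0 (labiodental→labiodental), voicing differs (+1); total 1. Next closest is /ʒ/ at distance 3.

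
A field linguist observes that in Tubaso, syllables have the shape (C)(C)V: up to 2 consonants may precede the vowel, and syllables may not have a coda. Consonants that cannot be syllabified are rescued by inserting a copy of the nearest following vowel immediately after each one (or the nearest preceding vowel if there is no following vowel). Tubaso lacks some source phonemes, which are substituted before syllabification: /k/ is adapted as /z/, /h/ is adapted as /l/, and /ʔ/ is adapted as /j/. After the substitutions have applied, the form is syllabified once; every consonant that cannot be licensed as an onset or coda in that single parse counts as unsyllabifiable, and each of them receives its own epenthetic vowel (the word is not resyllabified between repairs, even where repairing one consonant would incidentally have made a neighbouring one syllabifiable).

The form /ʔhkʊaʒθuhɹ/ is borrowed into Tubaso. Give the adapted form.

Substitution: /ʔ/ → /j/, /h/ → /l/, /k/ → /z/, giving /jlzʊaʒθulɹ/.
Syllabifying with onset maximization leaves /j/, /l/, /ɹ/ stranded (no codas are permitted; onsets may contain at most 2 consonants).
Epenthesis after each stranded consonant: /j/ → /jʊ/, /l/ → /lu/, /ɹ/ → /ɹu/.

jʊlzʊaʒθuluɹu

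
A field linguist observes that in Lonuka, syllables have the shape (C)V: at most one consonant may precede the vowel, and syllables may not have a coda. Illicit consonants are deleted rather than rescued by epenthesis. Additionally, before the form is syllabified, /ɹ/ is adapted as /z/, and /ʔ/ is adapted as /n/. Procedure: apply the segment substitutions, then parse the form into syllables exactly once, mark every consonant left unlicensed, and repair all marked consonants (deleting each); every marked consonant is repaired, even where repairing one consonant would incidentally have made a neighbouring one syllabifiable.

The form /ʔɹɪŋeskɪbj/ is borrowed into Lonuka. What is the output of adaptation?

zɪŋekɪ

Substitution: /ʔ/ → /n/, /ɹ/ → /z/, giving /nzɪŋeskɪbj/.
Syllabifying with onset maximization leaves /n/, /s/, /b/, /j/ stranded (no codas are permitted; onsets are limited to one consonant).
Each unlicensed consonant is deleted: /n/, /s/, /b/, /j/.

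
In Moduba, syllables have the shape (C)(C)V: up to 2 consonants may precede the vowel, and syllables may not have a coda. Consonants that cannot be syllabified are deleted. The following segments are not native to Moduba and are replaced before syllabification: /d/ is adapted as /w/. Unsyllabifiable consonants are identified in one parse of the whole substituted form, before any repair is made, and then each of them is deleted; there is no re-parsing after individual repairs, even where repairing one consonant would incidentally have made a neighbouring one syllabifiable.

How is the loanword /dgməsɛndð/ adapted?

gməsɛ

Substitution: /d/ → /w/, giving /wgməsɛnwð/.
Under (C)(C)V, the unsyllabifiable consonants are /w/, /n/, /w/, /ð/ (no codas are permitted; onsets may contain at most 2 consonants).
Deletion applies to /w/, /n/, /w/, /ð/.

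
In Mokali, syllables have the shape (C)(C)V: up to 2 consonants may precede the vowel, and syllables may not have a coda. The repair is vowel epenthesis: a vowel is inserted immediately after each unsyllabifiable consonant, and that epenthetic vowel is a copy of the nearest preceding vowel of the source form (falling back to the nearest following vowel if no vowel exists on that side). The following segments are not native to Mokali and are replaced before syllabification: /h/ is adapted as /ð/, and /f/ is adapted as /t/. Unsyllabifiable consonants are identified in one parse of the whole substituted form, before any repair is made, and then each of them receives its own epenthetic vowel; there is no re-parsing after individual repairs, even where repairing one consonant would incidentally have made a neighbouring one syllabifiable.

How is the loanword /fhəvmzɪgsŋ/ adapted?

Substitution: /f/ → /t/, /h/ → /ð/, giving /tðəvmzɪgsŋ/.
Under (C)(C)V, the unsyllabifiable consonants are /v/, /g/, /s/, /ŋ/ (no codas are permitted; onsets may contain at most 2 consonants).
Each unlicensed consonant becomes the onset of a new syllable: /v/ → /və/, /g/ → /gɪ/, /s/ → /sɪ/, /ŋ/ → /ŋɪ/.

tðəvəmzɪgɪsɪŋɪ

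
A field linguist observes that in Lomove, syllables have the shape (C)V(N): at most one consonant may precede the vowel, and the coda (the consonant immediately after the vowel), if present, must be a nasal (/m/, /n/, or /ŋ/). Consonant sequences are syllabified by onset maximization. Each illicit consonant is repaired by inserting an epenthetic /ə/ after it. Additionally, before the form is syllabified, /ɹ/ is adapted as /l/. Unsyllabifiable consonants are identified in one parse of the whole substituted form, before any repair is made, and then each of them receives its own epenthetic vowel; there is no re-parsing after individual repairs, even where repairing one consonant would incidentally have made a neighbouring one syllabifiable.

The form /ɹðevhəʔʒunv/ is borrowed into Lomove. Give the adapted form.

Substitution: /ɹ/ → /l/, giving /lðevhəʔʒunv/.
Syllabifying with onset maximization leaves /l/, /v/, /ʔ/, /v/ stranded (only a nasal (/m/, /n/, or /ŋ/) is licensed in coda position; onsets are limited to one consonant).
Inserting the epenthetic vowel yields /l/ → /lə/, /v/ → /və/, /ʔ/ → /ʔə/, /v/ → /və/.

ləðevəhəʔəʒunvə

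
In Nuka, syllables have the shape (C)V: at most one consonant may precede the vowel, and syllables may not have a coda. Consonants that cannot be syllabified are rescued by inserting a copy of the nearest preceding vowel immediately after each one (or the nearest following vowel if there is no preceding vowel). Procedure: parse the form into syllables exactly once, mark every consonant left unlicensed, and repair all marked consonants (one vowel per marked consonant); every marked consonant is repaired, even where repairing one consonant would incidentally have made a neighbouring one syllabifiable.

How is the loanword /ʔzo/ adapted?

The consonants /ʔ/ cannot be parsed into a legal (C)V syllable (no codas are permitted; onsets are limited to one consonant).
Each unlicensed consonant becomes the onset of a new syllable: /ʔ/ → /ʔo/.

ʔozo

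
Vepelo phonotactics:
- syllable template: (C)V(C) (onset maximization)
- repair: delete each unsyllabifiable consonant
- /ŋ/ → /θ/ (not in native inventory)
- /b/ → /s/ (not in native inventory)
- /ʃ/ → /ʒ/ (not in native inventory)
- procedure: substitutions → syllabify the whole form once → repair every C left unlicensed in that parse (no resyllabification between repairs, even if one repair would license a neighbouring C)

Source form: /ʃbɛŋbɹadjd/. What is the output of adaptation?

Substitution: /ʃ/ → /ʒ/, /b/ → /s/, /ŋ/ → /θ/, giving /ʒsɛθsɹadjd/.
Under (C)V(C), the unsyllabifiable consonants are /ʒ/, /s/, /j/, /d/ (at most one coda consonant is licensed; onsets are limited to one consonant).
Each unlicensed consonant is deleted: /ʒ/, /s/, /j/, /d/.

sɛθɹad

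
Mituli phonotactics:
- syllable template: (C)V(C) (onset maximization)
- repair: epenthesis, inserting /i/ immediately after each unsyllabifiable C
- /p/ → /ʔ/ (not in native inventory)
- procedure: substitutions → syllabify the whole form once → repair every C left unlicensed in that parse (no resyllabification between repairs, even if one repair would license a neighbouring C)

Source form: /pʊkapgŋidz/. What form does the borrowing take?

Substitution: /p/ → /ʔ/, giving /ʔʊkaʔgŋidz/.
The consonants /g/, /z/ cannot be parsed into a legal (C)V(C) syllable (at most one coda consonant is licensed; onsets are limited to one consonant).
Each unlicensed consonant becomes the onset of a new syllable: /g/ → /gi/, /z/ → /zi/.

ʔʊkaʔgiŋidzi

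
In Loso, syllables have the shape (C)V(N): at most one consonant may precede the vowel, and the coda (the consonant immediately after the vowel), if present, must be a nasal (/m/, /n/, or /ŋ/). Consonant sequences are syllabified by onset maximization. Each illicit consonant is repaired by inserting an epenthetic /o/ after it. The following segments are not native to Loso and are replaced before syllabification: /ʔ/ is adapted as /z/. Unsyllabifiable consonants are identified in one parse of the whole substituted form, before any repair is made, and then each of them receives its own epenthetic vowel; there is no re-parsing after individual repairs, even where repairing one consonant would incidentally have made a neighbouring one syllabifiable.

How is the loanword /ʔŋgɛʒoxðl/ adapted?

Substitution: /ʔ/ → /z/, giving /zŋgɛʒoxðl/.
The consonants /z/, /ŋ/, /x/, /ð/, /l/ cannot be parsed into a legal (C)V(N) syllable (only a nasal (/m/, /n/, or /ŋ/) is licensed in coda position; onsets are limited to one consonant).
Inserting the epenthetic vowel yields /z/ → /zo/, /ŋ/ → /ŋo/, /x/ → /xo/, /ð/ → /ðo/, /l/ → /lo/.

zoŋogɛʒoxoðolo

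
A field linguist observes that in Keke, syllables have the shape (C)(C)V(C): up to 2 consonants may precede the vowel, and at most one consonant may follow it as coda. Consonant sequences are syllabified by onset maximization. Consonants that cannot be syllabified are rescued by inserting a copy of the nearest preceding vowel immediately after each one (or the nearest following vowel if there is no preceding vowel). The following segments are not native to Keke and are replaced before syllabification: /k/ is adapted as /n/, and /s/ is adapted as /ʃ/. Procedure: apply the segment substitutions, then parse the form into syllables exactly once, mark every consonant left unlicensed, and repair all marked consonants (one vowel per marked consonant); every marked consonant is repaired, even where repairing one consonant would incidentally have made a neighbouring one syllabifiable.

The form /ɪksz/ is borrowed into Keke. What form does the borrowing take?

Substitution: /k/ → /n/, /s/ → /ʃ/, giving /ɪnʃz/.
Syllabifying with onset maximization leaves /ʃ/, /z/ stranded (at most one coda consonant is licensed; onsets may contain at most 2 consonants).
Epenthesis after each stranded consonant: /ʃ/ → /ʃɪ/, /z/ → /zɪ/.

ɪnʃɪzɪ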